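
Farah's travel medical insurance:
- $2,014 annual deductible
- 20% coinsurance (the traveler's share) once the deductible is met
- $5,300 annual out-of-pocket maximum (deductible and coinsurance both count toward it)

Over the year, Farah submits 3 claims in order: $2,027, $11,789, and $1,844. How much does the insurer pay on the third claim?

#1 ($2,027): $2,014 finishes the deductible; $13 goes to coinsurance; traveler's 20% is $2.60. Cost to traveler: $2,016.60. OOP to date $2,016.60. Insurer: $2,027 − $2,016.60 = $10.40.
#2 ($11,789): deductible already satisfied, so traveler's share is 20% × $11,789 = $2,357.80. Traveler pays $2,357.80; OOP now $4,374.40. Insurer: $11,789 − $2,357.80 = $9,431.20.
#3 ($1,844): deductible already satisfied, so traveler's share is 20% × $1,844 = $368.80. Traveler owes $368.80 (running OOP $4,743.20). Insurer: $1,844 − $368.80 = $1,475.20.

$1,475.20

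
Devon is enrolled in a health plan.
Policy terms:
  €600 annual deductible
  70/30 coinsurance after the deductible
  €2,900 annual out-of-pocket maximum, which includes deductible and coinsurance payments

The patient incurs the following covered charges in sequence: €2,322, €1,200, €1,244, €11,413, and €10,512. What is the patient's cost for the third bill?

€373.20

Claim 1 — €2,322: €600 to deductible, leaving €1,722; patient's 30% is €516.60. Cost to patient: €1,116.60. OOP to date €1,116.60.
Claim 2 — €1,200: 30% coinsurance on €1,200 = €360. Patient pays €360; OOP now €1,476.60.
Claim 3 — €1,244: deductible met; 30% of €1,244 = €373.20. Patient owes €373.20 (running OOP €1,849.80).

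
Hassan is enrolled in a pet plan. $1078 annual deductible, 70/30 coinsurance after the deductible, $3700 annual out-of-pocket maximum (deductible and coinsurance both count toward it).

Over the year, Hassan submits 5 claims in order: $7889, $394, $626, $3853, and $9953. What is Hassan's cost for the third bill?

$187.80

Claim 1 ($7889): deductible takes $1078, $6811 remains; 30% of $6811 = $2043.30. Cost to owner: $3121.30. OOP to date $3121.30.
Claim 2 ($394): deductible met; 30% of $394 = $118.20. Owner pays $118.20; OOP now $3239.50.
Claim 3 ($626): deductible already satisfied, so owner's share is 30% × $626 = $187.80. Cost to owner: $187.80. OOP to date $3427.30.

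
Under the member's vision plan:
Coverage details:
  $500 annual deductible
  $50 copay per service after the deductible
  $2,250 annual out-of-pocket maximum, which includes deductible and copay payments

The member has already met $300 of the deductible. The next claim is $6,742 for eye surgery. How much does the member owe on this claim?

Deductible still to meet: $500 − $300 = $200.
After the $200 deductible portion, $6,742 − $200 = $6,542 is subject to the copay.
Copay on this service: $50.
That puts the member's cost at $200 + $50 = $250 before any cap.
Year-to-date out-of-pocket becomes $300 + $250 = $550, still under the $2,250 maximum, so no cap applies.

$250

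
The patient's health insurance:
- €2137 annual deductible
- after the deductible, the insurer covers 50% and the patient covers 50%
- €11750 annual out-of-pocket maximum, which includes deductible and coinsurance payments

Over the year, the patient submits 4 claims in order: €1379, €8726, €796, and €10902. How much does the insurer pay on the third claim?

Claim 1 (€1379): all of it applies to the deductible. Cost to patient: €1379. OOP to date €1379. Insurer: €1379 − €1379 = €0.
Claim 2 (€8726): €758 to deductible, leaving €7968; patient's 50% is €3984. Patient pays €4742; OOP now €6121. Insurer: €8726 − €4742 = €3984.
Claim 3 (€796): 50% coinsurance on €796 = €398. Cost to patient: €398. OOP to date €6519. Insurer: €796 − €398 = €398.

€398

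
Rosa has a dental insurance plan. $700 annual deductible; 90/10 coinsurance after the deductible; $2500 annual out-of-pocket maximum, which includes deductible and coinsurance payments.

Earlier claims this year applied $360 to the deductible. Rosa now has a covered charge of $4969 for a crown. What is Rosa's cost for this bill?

Remaining deductible: $700 − $360 = $340.
After the $340 deductible portion, $4969 − $340 = $4629 is subject to coinsurance.
10% of $4629 = $462.90 falls to the patient.
Patient responsibility before any cap: $340 + $462.90 = $802.90.
Cumulative spending $360 + $802.90 = $1162.90 stays under the $2500 maximum.

$802.90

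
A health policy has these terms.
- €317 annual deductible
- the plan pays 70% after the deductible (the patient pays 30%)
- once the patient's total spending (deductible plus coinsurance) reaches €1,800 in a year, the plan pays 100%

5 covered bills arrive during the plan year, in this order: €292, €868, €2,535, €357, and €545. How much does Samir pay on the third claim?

Claim 1 (€292): fully absorbed by the deductible. Cost to patient: €292. OOP to date €292.
Claim 2 (€868): deductible takes €25, €843 remains; patient's 30% is €252.90. Patient pays €277.90; OOP now €569.90.
Claim 3 (€2,535): deductible met; 30% of €2,535 = €760.50. Patient pays €760.50; OOP now €1,330.40.

€760.50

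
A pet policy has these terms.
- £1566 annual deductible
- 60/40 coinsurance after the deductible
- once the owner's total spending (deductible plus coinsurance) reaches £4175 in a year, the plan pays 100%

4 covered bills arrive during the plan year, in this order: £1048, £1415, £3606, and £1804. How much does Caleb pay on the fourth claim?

Bill 1, £1048: all of it applies to the deductible. Owner pays £1048; OOP now £1048.
Bill 2, £1415: £518 finishes the deductible; £897 goes to coinsurance; 40% of £897 = £358.80. Owner pays £876.80; OOP now £1924.80.
Bill 3, £3606: deductible met; 40% of £3606 = £1442.40. Cost to owner: £1442.40. OOP to date £3367.20.
Bill 4, £1804: deductible met; 40% of £1804 = £721.60. Cost to owner: £721.60. OOP to date £4088.80.

£721.60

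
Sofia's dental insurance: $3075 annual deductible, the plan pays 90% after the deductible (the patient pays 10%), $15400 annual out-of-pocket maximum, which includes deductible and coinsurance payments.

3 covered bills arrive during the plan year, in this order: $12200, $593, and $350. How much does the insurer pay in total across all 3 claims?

Bill 1, $12200: $3075 to deductible, leaving $9125; coinsurance $9125 × 10% = $912.50. Patient owes $3987.50 (running OOP $3987.50). Plan pays $12200 − $3987.50 = $8212.50.
Bill 2, $593: deductible already satisfied, so patient's share is 10% × $593 = $59.30. Patient pays $59.30; OOP now $4046.80. Plan pays $593 − $59.30 = $533.70.
Bill 3, $350: deductible already satisfied, so patient's share is 10% × $350 = $35. Patient pays $35; OOP now $4081.80. Insurer: $350 − $35 = $315.
Insurer total = bills − patient's total = $13143 − $4081.80 = $9061.20.

$9061.20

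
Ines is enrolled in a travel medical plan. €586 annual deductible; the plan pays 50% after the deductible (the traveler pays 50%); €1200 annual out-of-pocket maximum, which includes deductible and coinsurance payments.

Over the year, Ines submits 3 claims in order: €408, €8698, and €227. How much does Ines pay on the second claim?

€792

Bill 1, €408: fully absorbed by the deductible. Traveler owes €408 (running OOP €408).
Bill 2, €8698: deductible takes €178, €8520 remains; traveler's 50% is €4260. Claim cost before the cap: €178 + €4260 = €4438. That would push OOP to €4846, over the €1200 cap, so traveler pays €1200 − €408 = €792.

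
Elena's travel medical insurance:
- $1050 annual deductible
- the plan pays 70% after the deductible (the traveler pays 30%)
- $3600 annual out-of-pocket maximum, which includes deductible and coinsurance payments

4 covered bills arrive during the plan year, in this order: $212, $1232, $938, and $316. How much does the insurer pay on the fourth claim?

$221.20

#1 ($212): entire amount goes to the deductible. Traveler owes $212 (running OOP $212). Plan pays $212 − $212 = $0.
#2 ($1232): $838 finishes the deductible; $394 goes to coinsurance; coinsurance $394 × 30% = $118.20. Traveler owes $956.20 (running OOP $1168.20). Plan pays $1232 − $956.20 = $275.80.
#3 ($938): 30% coinsurance on $938 = $281.40. Cost to traveler: $281.40. OOP to date $1449.60. Insurer: $938 − $281.40 = $656.60.
#4 ($316): 30% coinsurance on $316 = $94.80. Cost to traveler: $94.80. OOP to date $1544.40. Plan pays $316 − $94.80 = $221.20.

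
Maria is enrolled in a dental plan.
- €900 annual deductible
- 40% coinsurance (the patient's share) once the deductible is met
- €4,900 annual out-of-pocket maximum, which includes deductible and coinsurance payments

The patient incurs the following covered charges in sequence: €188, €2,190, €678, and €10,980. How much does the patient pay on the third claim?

Bill 1, €188: entire amount goes to the deductible. Patient owes €188 (running OOP €188).
Bill 2, €2,190: deductible takes €712, €1,478 remains; patient's 40% is €591.20. Patient pays €1,303.20; OOP now €1,491.20.
Bill 3, €678: deductible met; 40% of €678 = €271.20. Patient owes €271.20 (running OOP €1,762.40).

€271.20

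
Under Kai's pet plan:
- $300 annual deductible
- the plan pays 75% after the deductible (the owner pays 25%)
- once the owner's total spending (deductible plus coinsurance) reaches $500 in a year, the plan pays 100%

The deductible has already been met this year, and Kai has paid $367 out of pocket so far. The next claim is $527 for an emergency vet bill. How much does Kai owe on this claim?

$131.75

The deductible is already satisfied, so the full bill goes to coinsurance.
Coinsurance: $527 × 25% = $131.75.
Cumulative spending $367 + $131.75 = $498.75 stays under the $500 maximum.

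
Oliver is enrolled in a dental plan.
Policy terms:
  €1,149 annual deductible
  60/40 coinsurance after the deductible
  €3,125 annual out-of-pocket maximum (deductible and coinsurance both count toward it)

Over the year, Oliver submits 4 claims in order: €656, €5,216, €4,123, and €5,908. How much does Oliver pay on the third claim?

Bill 1, €656: all of it applies to the deductible. Patient pays €656; OOP now €656.
Bill 2, €5,216: €493 to deductible, leaving €4,723; patient's 40% is €1,889.20. Patient owes €2,382.20 (running OOP €3,038.20).
Bill 3, €4,123: deductible already satisfied, so patient's share is 40% × €4,123 = €1,649.20. Adding that to €3,038.20 gives €4,687.40, past the €3,125 cap; patient pays only €3,125 − €3,038.20 = €86.80.

€86.80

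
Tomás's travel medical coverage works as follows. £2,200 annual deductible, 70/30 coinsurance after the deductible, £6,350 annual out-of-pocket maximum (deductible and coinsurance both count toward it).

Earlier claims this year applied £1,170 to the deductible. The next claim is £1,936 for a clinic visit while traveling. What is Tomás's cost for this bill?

£1,170 of the £2,200 deductible is already met, leaving £1,030.
After the £1,030 deductible portion, £1,936 − £1,030 = £906 is subject to coinsurance.
30% of £906 = £271.80 falls to the traveler.
So the traveler owes £1,030 + £271.80 = £1,301.80 before any cap.
Year-to-date out-of-pocket becomes £1,170 + £1,301.80 = £2,471.80, still under the £6,350 maximum, so no cap applies.

£1,301.80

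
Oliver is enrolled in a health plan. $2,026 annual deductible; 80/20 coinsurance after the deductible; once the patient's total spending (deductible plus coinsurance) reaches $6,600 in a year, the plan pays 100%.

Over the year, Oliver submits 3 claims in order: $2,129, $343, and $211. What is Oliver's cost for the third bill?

Bill 1, $2,129: $2,026 to deductible, leaving $103; coinsurance $103 × 20% = $20.60. Patient pays $2,046.60; OOP now $2,046.60.
Bill 2, $343: deductible already satisfied, so patient's share is 20% × $343 = $68.60. Cost to patient: $68.60. OOP to date $2,115.20.
Bill 3, $211: deductible met; 20% of $211 = $42.20. Patient pays $42.20; OOP now $2,157.40.

$42.20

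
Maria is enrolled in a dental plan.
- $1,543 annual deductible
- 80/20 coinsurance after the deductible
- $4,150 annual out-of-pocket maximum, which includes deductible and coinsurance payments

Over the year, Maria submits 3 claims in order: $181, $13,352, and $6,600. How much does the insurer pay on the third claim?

Bill 1, $181: all of it applies to the deductible. Patient owes $181 (running OOP $181). Insurer: $181 − $181 = $0.
Bill 2, $13,352: deductible takes $1,362, $11,990 remains; coinsurance $11,990 × 20% = $2,398. Cost to patient: $3,760. OOP to date $3,941. Insurer: $13,352 − $3,760 = $9,592.
Bill 3, $6,600: deductible already satisfied, so patient's share is 20% × $6,600 = $1,320. OOP would hit $5,261 > $4,150, so the cap limits the patient to $4,150 − $3,941 = $209. Insurer: $6,600 − $209 = $6,391.

$6,391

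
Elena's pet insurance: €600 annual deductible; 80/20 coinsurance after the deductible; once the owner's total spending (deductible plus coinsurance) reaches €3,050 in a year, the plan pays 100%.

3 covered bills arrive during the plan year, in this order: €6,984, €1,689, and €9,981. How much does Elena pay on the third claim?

€835.40

Claim 1 — €6,984: deductible takes €600, €6,384 remains; coinsurance €6,384 × 20% = €1,276.80. Owner pays €1,876.80; OOP now €1,876.80.
Claim 2 — €1,689: 20% coinsurance on €1,689 = €337.80. Cost to owner: €337.80. OOP to date €2,214.60.
Claim 3 — €9,981: deductible met; 20% of €9,981 = €1,996.20. OOP would hit €4,210.80 > €3,050, so the cap limits the owner to €3,050 − €2,214.60 = €835.40.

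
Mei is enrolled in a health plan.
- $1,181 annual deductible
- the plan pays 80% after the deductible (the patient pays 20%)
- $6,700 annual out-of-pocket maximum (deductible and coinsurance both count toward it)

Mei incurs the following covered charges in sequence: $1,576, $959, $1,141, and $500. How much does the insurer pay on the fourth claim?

Bill 1, $1,576: $1,181 finishes the deductible; $395 goes to coinsurance; patient's 20% is $79. Patient owes $1,260 (running OOP $1,260). Plan pays $1,576 − $1,260 = $316.
Bill 2, $959: deductible met; 20% of $959 = $191.80. Patient owes $191.80 (running OOP $1,451.80). Insurer: $959 − $191.80 = $767.20.
Bill 3, $1,141: deductible already satisfied, so patient's share is 20% × $1,141 = $228.20. Cost to patient: $228.20. OOP to date $1,680. Plan pays $1,141 − $228.20 = $912.80.
Bill 4, $500: deductible already satisfied, so patient's share is 20% × $500 = $100. Patient pays $100; OOP now $1,780. Plan pays $500 − $100 = $400.

$400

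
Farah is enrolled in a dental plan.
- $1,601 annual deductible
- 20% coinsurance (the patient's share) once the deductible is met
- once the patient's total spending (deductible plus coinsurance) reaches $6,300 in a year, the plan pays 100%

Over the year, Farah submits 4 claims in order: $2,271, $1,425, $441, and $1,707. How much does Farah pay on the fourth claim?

Claim 1 — $2,271: $1,601 to deductible, leaving $670; coinsurance $670 × 20% = $134. Cost to patient: $1,735. OOP to date $1,735.
Claim 2 — $1,425: deductible met; 20% of $1,425 = $285. Patient pays $285; OOP now $2,020.
Claim 3 — $441: deductible met; 20% of $441 = $88.20. Patient pays $88.20; OOP now $2,108.20.
Claim 4 — $1,707: deductible met; 20% of $1,707 = $341.40. Cost to patient: $341.40. OOP to date $2,449.60.

$341.40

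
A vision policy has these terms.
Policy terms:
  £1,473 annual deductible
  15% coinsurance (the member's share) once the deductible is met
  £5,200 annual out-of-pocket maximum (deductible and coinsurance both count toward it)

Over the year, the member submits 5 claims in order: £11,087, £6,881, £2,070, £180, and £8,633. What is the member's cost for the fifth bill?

£915.25

#1 (£11,087): deductible takes £1,473, £9,614 remains; member's 15% is £1,442.10. Member owes £2,915.10 (running OOP £2,915.10).
#2 (£6,881): deductible met; 15% of £6,881 = £1,032.15. Cost to member: £1,032.15. OOP to date £3,947.25.
#3 (£2,070): deductible met; 15% of £2,070 = £310.50. Cost to member: £310.50. OOP to date £4,257.75.
#4 (£180): deductible already satisfied, so member's share is 15% × £180 = £27. Member pays £27; OOP now £4,284.75.
#5 (£8,633): deductible met; 15% of £8,633 = £1,294.95. OOP would hit £5,579.70 > £5,200, so the cap limits the member to £5,200 − £4,284.75 = £915.25.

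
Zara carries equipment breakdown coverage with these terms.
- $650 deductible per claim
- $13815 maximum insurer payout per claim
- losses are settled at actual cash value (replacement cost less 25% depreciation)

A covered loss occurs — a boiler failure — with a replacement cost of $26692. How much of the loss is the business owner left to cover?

Actual cash value after 25% depreciation: $26692 × 75% = $20019.
Subtract the deductible: $20019 − $650 = $19369.
The $13815 per-incident cap binds; insurer pays $13815.
Out of pocket: $26692 − $13815 = $12877.

$12877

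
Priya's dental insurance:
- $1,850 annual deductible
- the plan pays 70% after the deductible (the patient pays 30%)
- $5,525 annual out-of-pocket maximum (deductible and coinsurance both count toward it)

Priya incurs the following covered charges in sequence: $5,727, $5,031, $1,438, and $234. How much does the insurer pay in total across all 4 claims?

$7,406

Claim 1 — $5,727: deductible takes $1,850, $3,877 remains; 30% of $3,877 = $1,163.10. Patient owes $3,013.10 (running OOP $3,013.10). Plan pays $5,727 − $3,013.10 = $2,713.90.
Claim 2 — $5,031: deductible met; 30% of $5,031 = $1,509.30. Patient pays $1,509.30; OOP now $4,522.40. Insurer: $5,031 − $1,509.30 = $3,521.70.
Claim 3 — $1,438: deductible already satisfied, so patient's share is 30% × $1,438 = $431.40. Cost to patient: $431.40. OOP to date $4,953.80. Insurer: $1,438 − $431.40 = $1,006.60.
Claim 4 — $234: deductible already satisfied, so patient's share is 30% × $234 = $70.20. Patient pays $70.20; OOP now $5,024. Plan pays $234 − $70.20 = $163.80.
Insurer total: $2,713.90 + $3,521.70 + $1,006.60 + $163.80 = $7,406.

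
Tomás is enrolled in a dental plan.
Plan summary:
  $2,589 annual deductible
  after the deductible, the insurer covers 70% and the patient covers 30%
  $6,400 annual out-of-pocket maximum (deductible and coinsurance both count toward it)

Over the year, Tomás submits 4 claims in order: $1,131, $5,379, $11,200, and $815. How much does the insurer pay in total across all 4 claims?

#1 ($1,131): fully absorbed by the deductible. Patient owes $1,131 (running OOP $1,131). Plan pays $1,131 − $1,131 = $0.
#2 ($5,379): deductible takes $1,458, $3,921 remains; 30% of $3,921 = $1,176.30. Patient owes $2,634.30 (running OOP $3,765.30). Plan pays $5,379 − $2,634.30 = $2,744.70.
#3 ($11,200): deductible already satisfied, so patient's share is 30% × $11,200 = $3,360. OOP would hit $7,125.30 > $6,400, so the cap limits the patient to $6,400 − $3,765.30 = $2,634.70. Plan pays $11,200 − $2,634.70 = $8,565.30.
#4 ($815): deductible met; 30% of $815 = $244.50. OOP would hit $6,644.50 > $6,400, so the cap limits the patient to $6,400 − $6,400 = $0. Plan pays $815 − $0 = $815.
Insurer total: $0 + $2,744.70 + $8,565.30 + $815 = $12,125.

$12,125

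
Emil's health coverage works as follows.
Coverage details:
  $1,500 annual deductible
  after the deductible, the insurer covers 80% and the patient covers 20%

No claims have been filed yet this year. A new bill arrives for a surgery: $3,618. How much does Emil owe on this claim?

Deductible not yet touched, so the first $1,500 of the bill goes to the deductible.
That leaves $3,618 − $1,500 = $2,118 for coinsurance.
20% of $2,118 = $423.60 falls to the patient.
Patient responsibility: $1,500 + $423.60 = $1,923.60.

$1,923.60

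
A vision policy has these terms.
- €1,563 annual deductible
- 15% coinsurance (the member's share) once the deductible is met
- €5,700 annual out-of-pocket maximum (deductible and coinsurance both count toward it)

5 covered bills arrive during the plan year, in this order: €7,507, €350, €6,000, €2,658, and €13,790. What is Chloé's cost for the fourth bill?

Claim 1 (€7,507): €1,563 finishes the deductible; €5,944 goes to coinsurance; coinsurance €5,944 × 15% = €891.60. Member pays €2,454.60; OOP now €2,454.60.
Claim 2 (€350): deductible already satisfied, so member's share is 15% × €350 = €52.50. Cost to member: €52.50. OOP to date €2,507.10.
Claim 3 (€6,000): deductible already satisfied, so member's share is 15% × €6,000 = €900. Member owes €900 (running OOP €3,407.10).
Claim 4 (€2,658): 15% coinsurance on €2,658 = €398.70. Member pays €398.70; OOP now €3,805.80.

€398.70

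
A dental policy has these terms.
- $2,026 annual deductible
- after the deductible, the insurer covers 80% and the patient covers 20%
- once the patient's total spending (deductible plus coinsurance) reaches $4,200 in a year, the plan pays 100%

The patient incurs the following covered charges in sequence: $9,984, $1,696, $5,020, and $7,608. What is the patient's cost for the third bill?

$243.20

Claim 1 — $9,984: deductible takes $2,026, $7,958 remains; patient's 20% is $1,591.60. Cost to patient: $3,617.60. OOP to date $3,617.60.
Claim 2 — $1,696: deductible met; 20% of $1,696 = $339.20. Patient owes $339.20 (running OOP $3,956.80).
Claim 3 — $5,020: deductible already satisfied, so patient's share is 20% × $5,020 = $1,004. OOP would hit $4,960.80 > $4,200, so the cap limits the patient to $4,200 − $3,956.80 = $243.20.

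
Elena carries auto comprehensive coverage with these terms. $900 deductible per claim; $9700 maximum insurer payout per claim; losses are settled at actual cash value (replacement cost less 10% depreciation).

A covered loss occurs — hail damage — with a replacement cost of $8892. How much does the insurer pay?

Actual cash value after 10% depreciation: $8892 × 90% = $8002.80.
Subtract the deductible: $8002.80 − $900 = $7102.80.
$7102.80 is within the $9700 limit, so the insurer pays $7102.80.

$7102.80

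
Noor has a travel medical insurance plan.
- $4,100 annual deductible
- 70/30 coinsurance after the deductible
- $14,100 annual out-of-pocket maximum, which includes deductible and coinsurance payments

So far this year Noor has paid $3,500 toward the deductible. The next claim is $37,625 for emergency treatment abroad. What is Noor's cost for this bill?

Deductible still to meet: $4,100 − $3,500 = $600.
The remaining $37,025 (= $37,625 − $600) moves to coinsurance.
30% of $37,025 = $11,107.50 falls to the traveler.
That puts the traveler's cost at $600 + $11,107.50 = $11,707.50 before any cap.
That would bring total out-of-pocket to $15,207.50, past the $14,100 cap. The traveler is capped at $14,100 − $3,500 = $10,600 on this claim.

$10,600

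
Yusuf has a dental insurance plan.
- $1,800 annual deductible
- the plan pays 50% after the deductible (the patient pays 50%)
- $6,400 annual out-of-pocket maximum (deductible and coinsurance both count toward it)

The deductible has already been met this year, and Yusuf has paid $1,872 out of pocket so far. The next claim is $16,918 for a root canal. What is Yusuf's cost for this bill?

$4,528

With the deductible met, the entire $16,918 is subject to coinsurance.
Patient's 50% share of $16,918 is $8,459.
That would bring total out-of-pocket to $10,331, past the $6,400 cap. The patient is capped at $6,400 − $1,872 = $4,528 on this claim.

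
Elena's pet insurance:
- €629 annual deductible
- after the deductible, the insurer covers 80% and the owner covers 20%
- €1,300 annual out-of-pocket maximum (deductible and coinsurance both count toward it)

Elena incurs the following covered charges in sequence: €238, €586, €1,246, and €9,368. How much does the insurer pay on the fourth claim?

#1 (€238): all of it applies to the deductible. Cost to owner: €238. OOP to date €238. Insurer: €238 − €238 = €0.
#2 (€586): €391 to deductible, leaving €195; 20% of €195 = €39. Owner owes €430 (running OOP €668). Plan pays €586 − €430 = €156.
#3 (€1,246): deductible met; 20% of €1,246 = €249.20. Owner owes €249.20 (running OOP €917.20). Plan pays €1,246 − €249.20 = €996.80.
#4 (€9,368): deductible already satisfied, so owner's share is 20% × €9,368 = €1,873.60. OOP would hit €2,790.80 > €1,300, so the cap limits the owner to €1,300 − €917.20 = €382.80. Insurer: €9,368 − €382.80 = €8,985.20.

€8,985.20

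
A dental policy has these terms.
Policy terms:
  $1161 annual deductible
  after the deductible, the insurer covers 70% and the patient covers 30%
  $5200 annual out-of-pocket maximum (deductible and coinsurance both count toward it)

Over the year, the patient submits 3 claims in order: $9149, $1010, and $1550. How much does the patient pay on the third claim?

Claim 1 ($9149): $1161 finishes the deductible; $7988 goes to coinsurance; patient's 30% is $2396.40. Patient pays $3557.40; OOP now $3557.40.
Claim 2 ($1010): deductible met; 30% of $1010 = $303. Patient pays $303; OOP now $3860.40.
Claim 3 ($1550): 30% coinsurance on $1550 = $465. Patient owes $465 (running OOP $4325.40).

$465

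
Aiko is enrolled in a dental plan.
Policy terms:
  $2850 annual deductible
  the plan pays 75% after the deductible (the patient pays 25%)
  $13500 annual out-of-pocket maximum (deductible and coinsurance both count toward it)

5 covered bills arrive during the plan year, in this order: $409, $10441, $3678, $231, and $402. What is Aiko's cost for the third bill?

$919.50

#1 ($409): all of it applies to the deductible. Patient pays $409; OOP now $409.
#2 ($10441): $2441 finishes the deductible; $8000 goes to coinsurance; 25% of $8000 = $2000. Patient pays $4441; OOP now $4850.
#3 ($3678): deductible already satisfied, so patient's share is 25% × $3678 = $919.50. Patient pays $919.50; OOP now $5769.50.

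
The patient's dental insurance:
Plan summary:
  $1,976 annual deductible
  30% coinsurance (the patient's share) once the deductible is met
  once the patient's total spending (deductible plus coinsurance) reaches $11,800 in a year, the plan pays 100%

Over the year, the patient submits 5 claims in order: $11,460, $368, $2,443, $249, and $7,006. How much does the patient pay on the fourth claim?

Claim 1 — $11,460: deductible takes $1,976, $9,484 remains; coinsurance $9,484 × 30% = $2,845.20. Cost to patient: $4,821.20. OOP to date $4,821.20.
Claim 2 — $368: deductible already satisfied, so patient's share is 30% × $368 = $110.40. Patient pays $110.40; OOP now $4,931.60.
Claim 3 — $2,443: deductible met; 30% of $2,443 = $732.90. Cost to patient: $732.90. OOP to date $5,664.50.
Claim 4 — $249: deductible already satisfied, so patient's share is 30% × $249 = $74.70. Cost to patient: $74.70. OOP to date $5,739.20.

$74.70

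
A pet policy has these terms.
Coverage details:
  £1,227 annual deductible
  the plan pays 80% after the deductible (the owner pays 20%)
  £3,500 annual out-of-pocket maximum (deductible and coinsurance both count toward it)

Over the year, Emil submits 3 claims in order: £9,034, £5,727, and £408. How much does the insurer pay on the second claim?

£5,015.40

Claim 1 (£9,034): £1,227 finishes the deductible; £7,807 goes to coinsurance; owner's 20% is £1,561.40. Owner pays £2,788.40; OOP now £2,788.40. Insurer: £9,034 − £2,788.40 = £6,245.60.
Claim 2 (£5,727): 20% coinsurance on £5,727 = £1,145.40. Adding that to £2,788.40 gives £3,933.80, past the £3,500 cap; owner pays only £3,500 − £2,788.40 = £711.60. Plan pays £5,727 − £711.60 = £5,015.40.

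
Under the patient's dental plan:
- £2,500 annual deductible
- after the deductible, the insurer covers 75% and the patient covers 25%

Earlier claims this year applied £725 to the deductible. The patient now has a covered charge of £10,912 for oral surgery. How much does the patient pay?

Remaining deductible: £2,500 − £725 = £1,775.
The remaining £9,137 (= £10,912 − £1,775) moves to coinsurance.
Patient's 25% share of £9,137 is £2,284.25.
Patient responsibility: £1,775 + £2,284.25 = £4,059.25.

£4,059.25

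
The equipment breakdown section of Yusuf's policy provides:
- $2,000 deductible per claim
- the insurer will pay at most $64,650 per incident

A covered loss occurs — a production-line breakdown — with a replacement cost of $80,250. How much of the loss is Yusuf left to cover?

$15,600

Less the $2,000 deductible: $80,250 − $2,000 = $78,250.
The $64,650 per-incident cap binds; insurer pays $64,650.
Business owner's share is the uncovered remainder: $80,250 − $64,650 = $15,600.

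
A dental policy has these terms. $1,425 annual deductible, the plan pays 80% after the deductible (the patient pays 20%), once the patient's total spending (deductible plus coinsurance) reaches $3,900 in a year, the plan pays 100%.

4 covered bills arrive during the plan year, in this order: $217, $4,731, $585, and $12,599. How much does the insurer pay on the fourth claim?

Bill 1, $217: fully absorbed by the deductible. Patient owes $217 (running OOP $217). Plan pays $217 − $217 = $0.
Bill 2, $4,731: deductible takes $1,208, $3,523 remains; coinsurance $3,523 × 20% = $704.60. Patient pays $1,912.60; OOP now $2,129.60. Plan pays $4,731 − $1,912.60 = $2,818.40.
Bill 3, $585: deductible already satisfied, so patient's share is 20% × $585 = $117. Patient owes $117 (running OOP $2,246.60). Plan pays $585 − $117 = $468.
Bill 4, $12,599: 20% coinsurance on $12,599 = $2,519.80. Adding that to $2,246.60 gives $4,766.40, past the $3,900 cap; patient pays only $3,900 − $2,246.60 = $1,653.40. Plan pays $12,599 − $1,653.40 = $10,945.60.

$10,945.60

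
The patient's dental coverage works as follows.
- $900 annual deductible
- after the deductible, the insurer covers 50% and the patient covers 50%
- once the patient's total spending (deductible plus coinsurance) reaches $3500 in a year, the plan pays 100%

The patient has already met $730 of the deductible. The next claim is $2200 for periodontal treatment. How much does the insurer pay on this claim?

$1015

Remaining deductible: $900 − $730 = $170.
The remaining $2030 (= $2200 − $170) moves to coinsurance.
Coinsurance: $2030 × 50% = $1015.
So the patient owes $170 + $1015 = $1185 before any cap.
Total out-of-pocket so far would be $730 + $1185 = $1915, below the $3500 cap — no reduction.
Insurer pays the balance: $2200 − $1185 = $1015.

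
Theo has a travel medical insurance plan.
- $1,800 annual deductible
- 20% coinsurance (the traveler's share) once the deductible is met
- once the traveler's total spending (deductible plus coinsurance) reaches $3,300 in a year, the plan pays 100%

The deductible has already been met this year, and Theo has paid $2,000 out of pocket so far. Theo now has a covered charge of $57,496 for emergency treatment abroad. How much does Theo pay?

$1,300

With the deductible met, the entire $57,496 is subject to coinsurance.
Coinsurance: $57,496 × 20% = $11,499.20.
Year-to-date out-of-pocket would reach $2,000 + $11,499.20 = $13,499.20, above the $3,300 maximum, so the traveler pays only $3,300 − $2,000 = $1,300.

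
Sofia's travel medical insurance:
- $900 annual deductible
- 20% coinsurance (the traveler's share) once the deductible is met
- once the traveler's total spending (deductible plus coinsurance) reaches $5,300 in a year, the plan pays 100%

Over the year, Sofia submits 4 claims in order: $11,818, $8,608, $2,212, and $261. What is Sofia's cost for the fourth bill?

$52.20

Bill 1, $11,818: deductible takes $900, $10,918 remains; 20% of $10,918 = $2,183.60. Cost to traveler: $3,083.60. OOP to date $3,083.60.
Bill 2, $8,608: deductible already satisfied, so traveler's share is 20% × $8,608 = $1,721.60. Traveler owes $1,721.60 (running OOP $4,805.20).
Bill 3, $2,212: 20% coinsurance on $2,212 = $442.40. Traveler pays $442.40; OOP now $5,247.60.
Bill 4, $261: 20% coinsurance on $261 = $52.20. Cost to traveler: $52.20. OOP to date $5,299.80.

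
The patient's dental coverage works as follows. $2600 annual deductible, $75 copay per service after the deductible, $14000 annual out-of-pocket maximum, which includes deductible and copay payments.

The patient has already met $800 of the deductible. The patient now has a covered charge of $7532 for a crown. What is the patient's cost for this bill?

$800 of the $2600 deductible is already met, leaving $1800.
The remaining $5732 (= $7532 − $1800) moves to the copay.
Copay on this service: $75.
Patient responsibility before any cap: $1800 + $75 = $1875.
Total out-of-pocket so far would be $800 + $1875 = $2675, below the $14000 cap — no reduction.

$1875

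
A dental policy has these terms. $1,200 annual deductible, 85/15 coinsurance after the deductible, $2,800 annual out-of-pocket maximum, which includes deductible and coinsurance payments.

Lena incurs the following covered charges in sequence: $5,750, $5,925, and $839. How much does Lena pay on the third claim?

Bill 1, $5,750: $1,200 to deductible, leaving $4,550; coinsurance $4,550 × 15% = $682.50. Patient owes $1,882.50 (running OOP $1,882.50).
Bill 2, $5,925: deductible met; 15% of $5,925 = $888.75. Patient owes $888.75 (running OOP $2,771.25).
Bill 3, $839: deductible already satisfied, so patient's share is 15% × $839 = $125.85. That would push OOP to $2,897.10, over the $2,800 cap, so patient pays $2,800 − $2,771.25 = $28.75.

$28.75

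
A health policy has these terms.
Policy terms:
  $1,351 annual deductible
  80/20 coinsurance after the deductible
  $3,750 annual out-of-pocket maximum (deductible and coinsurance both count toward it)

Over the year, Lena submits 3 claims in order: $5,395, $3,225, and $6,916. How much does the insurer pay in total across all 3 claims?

$11,786

Bill 1, $5,395: $1,351 to deductible, leaving $4,044; patient's 20% is $808.80. Patient pays $2,159.80; OOP now $2,159.80. Plan pays $5,395 − $2,159.80 = $3,235.20.
Bill 2, $3,225: deductible met; 20% of $3,225 = $645. Patient owes $645 (running OOP $2,804.80). Insurer: $3,225 − $645 = $2,580.
Bill 3, $6,916: deductible already satisfied, so patient's share is 20% × $6,916 = $1,383.20. Adding that to $2,804.80 gives $4,188, past the $3,750 cap; patient pays only $3,750 − $2,804.80 = $945.20. Plan pays $6,916 − $945.20 = $5,970.80.
Insurer total: $3,235.20 + $2,580 + $5,970.80 = $11,786.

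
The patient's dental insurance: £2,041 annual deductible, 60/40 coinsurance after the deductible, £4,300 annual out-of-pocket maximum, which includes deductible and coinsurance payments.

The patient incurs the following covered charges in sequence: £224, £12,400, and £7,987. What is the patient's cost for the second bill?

Bill 1, £224: entire amount goes to the deductible. Patient pays £224; OOP now £224.
Bill 2, £12,400: £1,817 to deductible, leaving £10,583; 40% of £10,583 = £4,233.20. Together that's £1,817 + £4,233.20 = £6,050.20. That would push OOP to £6,274.20, over the £4,300 cap, so patient pays £4,300 − £224 = £4,076.

£4,076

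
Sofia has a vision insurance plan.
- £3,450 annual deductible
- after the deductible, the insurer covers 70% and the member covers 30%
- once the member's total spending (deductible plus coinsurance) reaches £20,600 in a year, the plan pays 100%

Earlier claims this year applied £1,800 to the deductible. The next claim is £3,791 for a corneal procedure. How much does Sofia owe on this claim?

Deductible still to meet: £3,450 − £1,800 = £1,650.
That leaves £3,791 − £1,650 = £2,141 for coinsurance.
Coinsurance: £2,141 × 30% = £642.30.
Member responsibility before any cap: £1,650 + £642.30 = £2,292.30.
Cumulative spending £1,800 + £2,292.30 = £4,092.30 stays under the £20,600 maximum.

£2,292.30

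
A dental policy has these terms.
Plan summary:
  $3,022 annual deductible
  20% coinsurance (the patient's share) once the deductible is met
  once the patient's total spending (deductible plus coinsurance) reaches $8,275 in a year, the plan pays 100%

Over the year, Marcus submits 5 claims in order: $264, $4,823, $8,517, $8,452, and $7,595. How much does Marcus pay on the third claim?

#1 ($264): fully absorbed by the deductible. Patient owes $264 (running OOP $264).
#2 ($4,823): $2,758 finishes the deductible; $2,065 goes to coinsurance; 20% of $2,065 = $413. Patient pays $3,171; OOP now $3,435.
#3 ($8,517): deductible met; 20% of $8,517 = $1,703.40. Cost to patient: $1,703.40. OOP to date $5,138.40.

$1,703.40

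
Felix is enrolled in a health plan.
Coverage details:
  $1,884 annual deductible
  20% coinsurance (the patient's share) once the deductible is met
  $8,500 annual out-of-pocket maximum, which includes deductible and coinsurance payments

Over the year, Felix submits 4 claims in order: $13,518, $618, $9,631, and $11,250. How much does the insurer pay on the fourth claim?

$9,010.60

Claim 1 ($13,518): $1,884 to deductible, leaving $11,634; coinsurance $11,634 × 20% = $2,326.80. Patient owes $4,210.80 (running OOP $4,210.80). Insurer: $13,518 − $4,210.80 = $9,307.20.
Claim 2 ($618): 20% coinsurance on $618 = $123.60. Patient pays $123.60; OOP now $4,334.40. Insurer: $618 − $123.60 = $494.40.
Claim 3 ($9,631): 20% coinsurance on $9,631 = $1,926.20. Cost to patient: $1,926.20. OOP to date $6,260.60. Plan pays $9,631 − $1,926.20 = $7,704.80.
Claim 4 ($11,250): deductible met; 20% of $11,250 = $2,250. OOP would hit $8,510.60 > $8,500, so the cap limits the patient to $8,500 − $6,260.60 = $2,239.40. Insurer: $11,250 − $2,239.40 = $9,010.60.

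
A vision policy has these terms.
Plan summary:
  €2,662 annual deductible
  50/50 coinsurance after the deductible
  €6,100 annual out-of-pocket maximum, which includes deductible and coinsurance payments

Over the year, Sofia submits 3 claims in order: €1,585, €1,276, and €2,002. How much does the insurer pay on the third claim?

Bill 1, €1,585: all of it applies to the deductible. Member owes €1,585 (running OOP €1,585). Insurer: €1,585 − €1,585 = €0.
Bill 2, €1,276: €1,077 finishes the deductible; €199 goes to coinsurance; coinsurance €199 × 50% = €99.50. Member pays €1,176.50; OOP now €2,761.50. Plan pays €1,276 − €1,176.50 = €99.50.
Bill 3, €2,002: 50% coinsurance on €2,002 = €1,001. Cost to member: €1,001. OOP to date €3,762.50. Plan pays €2,002 − €1,001 = €1,001.

€1,001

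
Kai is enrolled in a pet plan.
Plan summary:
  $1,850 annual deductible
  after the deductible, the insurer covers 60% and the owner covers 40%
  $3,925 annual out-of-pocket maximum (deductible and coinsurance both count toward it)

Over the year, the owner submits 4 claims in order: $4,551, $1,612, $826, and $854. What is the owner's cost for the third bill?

Claim 1 ($4,551): $1,850 finishes the deductible; $2,701 goes to coinsurance; 40% of $2,701 = $1,080.40. Owner pays $2,930.40; OOP now $2,930.40.
Claim 2 ($1,612): deductible met; 40% of $1,612 = $644.80. Owner pays $644.80; OOP now $3,575.20.
Claim 3 ($826): deductible already satisfied, so owner's share is 40% × $826 = $330.40. Owner pays $330.40; OOP now $3,905.60.

$330.40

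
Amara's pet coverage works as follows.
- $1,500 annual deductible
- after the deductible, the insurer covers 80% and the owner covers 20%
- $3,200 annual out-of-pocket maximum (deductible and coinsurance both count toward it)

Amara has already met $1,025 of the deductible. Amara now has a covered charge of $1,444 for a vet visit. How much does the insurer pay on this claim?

$775.20

Deductible still to meet: $1,500 − $1,025 = $475.
That leaves $1,444 − $475 = $969 for coinsurance.
Coinsurance: $969 × 20% = $193.80.
So the owner owes $475 + $193.80 = $668.80 before any cap.
Total out-of-pocket so far would be $1,025 + $668.80 = $1,693.80, below the $3,200 cap — no reduction.
The insurer covers the remainder: $1,444 − $668.80 = $775.20.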